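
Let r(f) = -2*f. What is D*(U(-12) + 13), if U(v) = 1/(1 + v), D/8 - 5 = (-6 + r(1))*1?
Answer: -3408/11 ≈ -309.82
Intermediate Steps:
D = -24 (D = 40 + 8*((-6 - 2*1)*1) = 40 + 8*((-6 - 2)*1) = 40 + 8*(-8*1) = 40 + 8*(-8) = 40 - 64 = -24)
D*(U(-12) + 13) = -24*(1/(1 - 12) + 13) = -24*(1/(-11) + 13) = -24*(-1/11 + 13) = -24*142/11 = -3408/11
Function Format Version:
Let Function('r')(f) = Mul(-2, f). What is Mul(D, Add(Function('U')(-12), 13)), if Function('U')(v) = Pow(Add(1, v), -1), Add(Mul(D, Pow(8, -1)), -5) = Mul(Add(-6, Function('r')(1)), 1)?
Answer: Rational(-3408, 11) ≈ -309.82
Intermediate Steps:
D = -24 (D = Add(40, Mul(8, Mul(Add(-6, Mul(-2, 1)), 1))) = Add(40, Mul(8, Mul(Add(-6, -2), 1))) = Add(40, Mul(8, Mul(-8, 1))) = Add(40, Mul(8, -8)) = Add(40, -64) = -24)
Mul(D, Add(Function('U')(-12), 13)) = Mul(-24, Add(Pow(Add(1, -12), -1), 13)) = Mul(-24, Add(Pow(-11, -1), 13)) = Mul(-24, Add(Rational(-1, 11), 13)) = Mul(-24, Rational(142, 11)) = Rational(-3408, 11)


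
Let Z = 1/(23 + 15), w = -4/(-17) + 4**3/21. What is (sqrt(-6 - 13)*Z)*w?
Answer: 586*I*sqrt(19)/6783 ≈ 0.37658*I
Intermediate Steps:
w = 1172/357 (w = -4*(-1/17) + 64*(1/21) = 4/17 + 64/21 = 1172/357 ≈ 3.2829)
Z = 1/38 ≈ 0.026316
(sqrt(-6 - 13)*Z)*w = (sqrt(-6 - 13)*(1/38))*(1172/357) = (sqrt(-19)*(1/38))*(1172/357) = ((I*sqrt(19))*(1/38))*(1172/357) = (I*sqrt(19)/38)*(1172/357) = 586*I*sqrt(19)/6783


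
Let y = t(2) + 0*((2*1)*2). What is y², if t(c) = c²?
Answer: 16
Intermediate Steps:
y = 4 (y = 2² + 0*((2*1)*2) = 4 + 0*(2*2) = 4 + 0*4 = 4 + 0 = 4)
y² = 4² = 16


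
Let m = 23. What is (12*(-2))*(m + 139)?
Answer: -3888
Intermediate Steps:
(12*(-2))*(m + 139) = (12*(-2))*(23 + 139) = -24*162 = -3888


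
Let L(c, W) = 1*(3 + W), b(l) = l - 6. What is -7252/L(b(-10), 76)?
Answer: -7252/79 ≈ -91.797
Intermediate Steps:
b(l) = -6 + l
L(c, W) = 3 + W
-7252/L(b(-10), 76) = -7252/(3 + 76) = -7252/79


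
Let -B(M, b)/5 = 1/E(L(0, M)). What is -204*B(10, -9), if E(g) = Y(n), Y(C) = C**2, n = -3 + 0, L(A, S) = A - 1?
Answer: 340/3 ≈ 113.33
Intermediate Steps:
L(A, S) = -1 + A
n = -3
E(g) = 9 (E(g) = (-3)**2 = 9)
B(M, b) = -5/9
-204*B(10, -9) = -204*(-5/9) = 340/3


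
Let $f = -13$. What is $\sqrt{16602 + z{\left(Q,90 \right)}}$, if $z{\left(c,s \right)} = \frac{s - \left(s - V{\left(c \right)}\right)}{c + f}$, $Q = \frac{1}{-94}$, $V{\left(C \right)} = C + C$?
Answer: $\frac{2 \sqrt{6208023826}}{1223} \approx 128.85$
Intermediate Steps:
$V{\left(C \right)} = 2 C$
$Q = - \frac{1}{94} \approx -0.010638$
$z{\left(c,s \right)} = \frac{2 c}{-13 + c}$ ($z{\left(c,s \right)} = \frac{s + \left(2 c - s\right)}{c - 13} = \frac{s + \left(- s + 2 c\right)}{-13 + c} = \frac{2 c}{-13 + c}$)
$\sqrt{16602 + z{\left(Q,90 \right)}} = \sqrt{16602 + 2 \left(- \frac{1}{94}\right) \frac{1}{-13 - \frac{1}{94}}} = \sqrt{16602 + 2 \left(- \frac{1}{94}\right) \frac{1}{- \frac{1223}{94}}} = \sqrt{16602 + 2 \left(- \frac{1}{94}\right) \left(- \frac{94}{1223}\right)} = \sqrt{16602 + \frac{2}{1223}} = \sqrt{\frac{20304248}{1223}} = \frac{2 \sqrt{6208023826}}{1223}$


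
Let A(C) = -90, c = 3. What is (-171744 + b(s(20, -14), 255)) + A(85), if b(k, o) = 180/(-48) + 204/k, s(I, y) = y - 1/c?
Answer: -29558541/172 ≈ -1.7185e+5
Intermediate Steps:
s(I, y) = -⅓ + y (s(I, y) = y - 1/3 = y - 1*⅓ = y - ⅓ = -⅓ + y)
b(k, o) = -15/4 + 204/k (b(k, o) = 180*(-1/48) + 204/k = -15/4 + 204/k)
(-171744 + b(s(20, -14), 255)) + A(85) = (-171744 + (-15/4 + 204/(-⅓ - 14))) - 90 = (-171744 + (-15/4 + 204/(-43/3))) - 90 = (-171744 + (-15/4 + 204*(-3/43))) - 90 = (-171744 + (-15/4 - 612/43)) - 90 = (-171744 - 3093/172) - 90 = -29543061/172 - 90 = -29558541/172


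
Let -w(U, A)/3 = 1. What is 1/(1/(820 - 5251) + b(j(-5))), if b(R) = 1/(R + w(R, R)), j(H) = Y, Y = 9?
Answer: 8862/1475 ≈ 6.0081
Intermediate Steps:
w(U, A) = -3 (w(U, A) = -3*1 = -3)
j(H) = 9
b(R) = 1/(-3 + R) (b(R) = 1/(R - 3) = 1/(-3 + R))
1/(1/(820 - 5251) + b(j(-5))) = 1/(1/(820 - 5251) + 1/(-3 + 9)) = 1/(1/(-4431) + 1/6) = 1/(-1/4431 + ⅙) = 1/(1475/8862) = 8862/1475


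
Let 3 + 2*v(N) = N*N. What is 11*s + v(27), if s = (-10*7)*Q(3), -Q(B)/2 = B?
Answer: 4983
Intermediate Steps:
v(N) = -3/2 + N**2/2 (v(N) = -3/2 + (N*N)/2 = -3/2 + N**2/2)
Q(B) = -2*B
s = 420 (s = (-10*7)*(-2*3) = -70*(-6) = 420)
11*s + v(27) = 11*420 + (-3/2 + (1/2)*27**2) = 4620 + (-3/2 + (1/2)*729) = 4620 + (-3/2 + 729/2) = 4620 + 363 = 4983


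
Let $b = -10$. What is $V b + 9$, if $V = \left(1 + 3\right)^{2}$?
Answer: $-151$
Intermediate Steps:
$V = 16$ ($V = 4^{2} = 16$)
$V b + 9 = 16 \left(-10\right) + 9 = -160 + 9 = -151$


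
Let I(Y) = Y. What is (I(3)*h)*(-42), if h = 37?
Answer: -4662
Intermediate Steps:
(I(3)*h)*(-42) = (3*37)*(-42) = 111*(-42) = -4662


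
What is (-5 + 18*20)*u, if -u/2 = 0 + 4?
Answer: -2840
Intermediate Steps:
u = -8 (u = -2*(0 + 4) = -2*4 = -8)
(-5 + 18*20)*u = (-5 + 18*20)*(-8) = (-5 + 360)*(-8) = 355*(-8) = -2840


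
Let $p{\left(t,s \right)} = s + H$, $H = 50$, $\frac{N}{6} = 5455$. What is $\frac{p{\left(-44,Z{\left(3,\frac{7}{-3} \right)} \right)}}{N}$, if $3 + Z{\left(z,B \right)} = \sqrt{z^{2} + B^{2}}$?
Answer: $\frac{47}{32730} + \frac{\sqrt{130}}{98190} \approx 0.0015521$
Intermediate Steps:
$Z{\left(z,B \right)} = -3 + \sqrt{B^{2} + z^{2}}$ ($Z{\left(z,B \right)} = -3 + \sqrt{z^{2} + B^{2}} = -3 + \sqrt{B^{2} + z^{2}}$)
$N = 32730$ ($N = 6 \cdot 5455 = 32730$)
$p{\left(t,s \right)} = 50 + s$ ($p{\left(t,s \right)} = s + 50 = 50 + s$)
$\frac{p{\left(-44,Z{\left(3,\frac{7}{-3} \right)} \right)}}{N} = \frac{50 - \left(3 - \sqrt{\left(\frac{7}{-3}\right)^{2} + 3^{2}}\right)}{32730} = \left(50 - \left(3 - \sqrt{\left(7 \left(- \frac{1}{3}\right)\right)^{2} + 9}\right)\right) \frac{1}{32730} = \left(50 - \left(3 - \sqrt{\left(- \frac{7}{3}\right)^{2} + 9}\right)\right) \frac{1}{32730} = \left(50 - \left(3 - \sqrt{\frac{49}{9} + 9}\right)\right) \frac{1}{32730} = \left(50 - \left(3 - \sqrt{\frac{130}{9}}\right)\right) \frac{1}{32730} = \left(50 - \left(3 - \frac{\sqrt{130}}{3}\right)\right) \frac{1}{32730} = \left(47 + \frac{\sqrt{130}}{3}\right) \frac{1}{32730} = \frac{47}{32730} + \frac{\sqrt{130}}{98190}$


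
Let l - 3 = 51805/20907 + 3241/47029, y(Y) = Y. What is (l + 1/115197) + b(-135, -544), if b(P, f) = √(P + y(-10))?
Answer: 209420903036660/37755252399897 + I*√145 ≈ 5.5468 + 12.042*I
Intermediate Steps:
l = 5453802841/983235303 (l = 3 + (51805/20907 + 3241/47029) = 3 + 2504096932/983235303 = 5453802841/983235303 ≈ 5.5468)
b(P, f) = √(-10 + P) (b(P, f) = √(P - 10) = √(-10 + P))
(l + 1/115197) + b(-135, -544) = (5453802841/983235303 + 1/115197) + √(-10 - 135) = (5453802841/983235303 + 1/115197) + √(-145) = 209420903036660/37755252399897 + I*√145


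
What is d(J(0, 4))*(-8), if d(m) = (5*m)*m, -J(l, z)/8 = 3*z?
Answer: -368640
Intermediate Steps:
J(l, z) = -24*z
d(m) = 5*m²
d(J(0, 4))*(-8) = (5*(-24*4)²)*(-8) = (5*(-96)²)*(-8) = (5*9216)*(-8) = 46080*(-8) = -368640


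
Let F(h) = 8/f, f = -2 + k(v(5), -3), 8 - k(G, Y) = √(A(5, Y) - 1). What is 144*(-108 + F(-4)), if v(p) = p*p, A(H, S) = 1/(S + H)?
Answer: -1121472/73 + 1152*I*√2/73 ≈ -15363.0 + 22.317*I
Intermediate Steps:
A(H, S) = 1/(H + S)
v(p) = p²
k(G, Y) = 8 - √(-1 + 1/(5 + Y)) (k(G, Y) = 8 - √(1/(5 + Y) - 1) = 8 - √(-1 + 1/(5 + Y)))
f = 6 - I*√2/2 (f = -2 + (8 - √(-(4 - 3)/(5 - 3))) = -2 + (8 - √(-1*1/2)) = -2 + (8 - √(-1*½*1)) = -2 + (8 - √(-½)) = -2 + (8 - I*√2/2) = 6 - I*√2/2 ≈ 6.0 - 0.70711*I)
F(h) = 8/(6 - I*√2/2)
144*(-108 + F(-4)) = 144*(-108 + (96/73 + 8*I*√2/73)) = 144*(-7788/73 + 8*I*√2/73) = -1121472/73 + 1152*I*√2/73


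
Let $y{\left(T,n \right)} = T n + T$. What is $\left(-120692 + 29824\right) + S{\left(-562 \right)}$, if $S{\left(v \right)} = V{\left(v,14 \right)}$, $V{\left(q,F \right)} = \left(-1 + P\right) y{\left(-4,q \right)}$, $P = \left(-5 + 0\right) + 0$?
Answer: $-104332$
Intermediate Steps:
$y{\left(T,n \right)} = T + T n$
$P = -5$ ($P = -5 + 0 = -5$)
$V{\left(q,F \right)} = 24 + 24 q$ ($V{\left(q,F \right)} = \left(-1 - 5\right) \left(- 4 \left(1 + q\right)\right) = - 6 \left(-4 - 4 q\right) = 24 + 24 q$)
$S{\left(v \right)} = 24 + 24 v$
$\left(-120692 + 29824\right) + S{\left(-562 \right)} = \left(-120692 + 29824\right) + \left(24 + 24 \left(-562\right)\right) = -90868 + \left(24 - 13488\right) = -90868 - 13464 = -104332$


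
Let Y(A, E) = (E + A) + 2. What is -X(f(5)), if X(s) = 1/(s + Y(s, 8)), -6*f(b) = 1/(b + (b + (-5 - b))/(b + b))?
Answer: -27/268 ≈ -0.10075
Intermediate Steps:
f(b) = -1/(6*(b - 5/(2*b))) (f(b) = -1/(6*(b + (b + (-5 - b))/(b + b))) = -1/(6*(b - 5*1/(2*b))) = -1/(6*(b - 5/(2*b))))
Y(A, E) = 2 + A + E (Y(A, E) = (A + E) + 2 = 2 + A + E)
X(s) = 1/(10 + 2*s) (X(s) = 1/(s + (2 + s + 8)) = 1/(s + (10 + s)) = 1/(10 + 2*s))
-X(f(5)) = -1/(2*(5 - 1*5/(-15 + 6*5²))) = -1/(2*(5 - 1*5/(-15 + 6*25))) = -1/(2*(5 - 1*5/(-15 + 150))) = -1/(2*(5 - 1*5/135)) = -1/(2*(5 - 1*5*1/135)) = -1/(2*(5 - 1/27)) = -1/(2*134/27) = -27/(2*134) = -1*27/268 = -27/268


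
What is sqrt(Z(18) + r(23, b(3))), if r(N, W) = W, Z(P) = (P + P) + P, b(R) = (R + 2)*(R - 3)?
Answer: 3*sqrt(6) ≈ 7.3485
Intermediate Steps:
b(R) = (-3 + R)*(2 + R) (b(R) = (2 + R)*(-3 + R) = (-3 + R)*(2 + R))
Z(P) = 3*P (Z(P) = 2*P + P = 3*P)
sqrt(Z(18) + r(23, b(3))) = sqrt(3*18 + (-6 + 3**2 - 1*3)) = sqrt(54 + (-6 + 9 - 3)) = sqrt(54 + 0) = sqrt(54) = 3*sqrt(6)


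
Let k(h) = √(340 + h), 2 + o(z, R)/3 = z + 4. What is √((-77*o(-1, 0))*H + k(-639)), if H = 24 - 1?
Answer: √(-5313 + I*√299) ≈ 0.119 + 72.89*I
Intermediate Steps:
H = 23
o(z, R) = 6 + 3*z (o(z, R) = -6 + 3*(z + 4) = -6 + 3*(4 + z) = -6 + (12 + 3*z) = 6 + 3*z)
√((-77*o(-1, 0))*H + k(-639)) = √(-77*(6 + 3*(-1))*23 + √(340 - 639)) = √(-77*(6 - 3)*23 + √(-299)) = √(-77*3*23 + I*√299) = √(-231*23 + I*√299) = √(-5313 + I*√299)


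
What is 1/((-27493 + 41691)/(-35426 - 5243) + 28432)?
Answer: 40669/1156286810 ≈ 3.5172e-5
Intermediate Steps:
1/((-27493 + 41691)/(-35426 - 5243) + 28432) = 1/(14198/(-40669) + 28432) = 1/(14198*(-1/40669) + 28432) = 1/(-14198/40669 + 28432) = 1/(1156286810/40669) = 40669/1156286810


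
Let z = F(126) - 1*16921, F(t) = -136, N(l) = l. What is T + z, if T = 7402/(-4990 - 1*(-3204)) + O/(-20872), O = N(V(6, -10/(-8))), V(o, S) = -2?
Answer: -158998741579/9319348 ≈ -17061.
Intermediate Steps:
O = -2
z = -17057 (z = -136 - 1*16921 = -136 - 16921 = -17057)
T = -38622743/9319348 (T = 7402/(-4990 - 1*(-3204)) - 2/(-20872) = 7402/(-4990 + 3204) - 2*(-1/20872) = 7402/(-1786) + 1/10436 = 7402*(-1/1786) + 1/10436 = -3701/893 + 1/10436 = -38622743/9319348 ≈ -4.1444)
T + z = -38622743/9319348 - 17057 = -158998741579/9319348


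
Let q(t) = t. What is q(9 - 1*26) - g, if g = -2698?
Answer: 2681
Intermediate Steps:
q(9 - 1*26) - g = (9 - 1*26) - 1*(-2698) = (9 - 26) + 2698 = -17 + 2698 = 2681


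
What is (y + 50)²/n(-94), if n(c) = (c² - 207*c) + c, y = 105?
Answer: 961/1128 ≈ 0.85195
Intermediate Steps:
n(c) = c² - 206*c
(y + 50)²/n(-94) = (105 + 50)²/((-94*(-206 - 94))) = 155²/((-94*(-300))) = 24025/28200 = 24025*(1/28200) = 961/1128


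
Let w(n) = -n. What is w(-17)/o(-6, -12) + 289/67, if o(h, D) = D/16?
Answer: -3689/201 ≈ -18.353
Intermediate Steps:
o(h, D) = D/16 (o(h, D) = D*(1/16) = D/16)
w(-17)/o(-6, -12) + 289/67 = (-1*(-17))/(((1/16)*(-12))) + 289/67 = 17/(-3/4) + 289*(1/67) = 17*(-4/3) + 289/67 = -68/3 + 289/67 = -3689/201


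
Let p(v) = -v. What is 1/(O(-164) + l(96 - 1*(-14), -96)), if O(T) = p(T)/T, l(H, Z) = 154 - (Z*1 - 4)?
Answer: 1/253 ≈ 0.0039526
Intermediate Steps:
l(H, Z) = 158 - Z (l(H, Z) = 154 - (Z - 4) = 154 - (-4 + Z) = 154 + (4 - Z) = 158 - Z)
O(T) = -1 (O(T) = (-T)/T = -1)
1/(O(-164) + l(96 - 1*(-14), -96)) = 1/(-1 + (158 - 1*(-96))) = 1/(-1 + (158 + 96)) = 1/(-1 + 254) = 1/253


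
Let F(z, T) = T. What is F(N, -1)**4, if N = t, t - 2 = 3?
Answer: 1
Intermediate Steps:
t = 5 (t = 2 + 3 = 5)
N = 5
F(N, -1)**4 = (-1)**4 = 1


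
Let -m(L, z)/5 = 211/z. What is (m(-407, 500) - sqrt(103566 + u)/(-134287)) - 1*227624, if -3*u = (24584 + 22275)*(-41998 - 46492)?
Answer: -22762611/100 + 2*sqrt(3110147706)/402861 ≈ -2.2763e+5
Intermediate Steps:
m(L, z) = -1055/z
u = 4146552910/3 (u = -(24584 + 22275)*(-41998 - 46492)/3 = -46859*(-88490)/3 = -1/3*(-4146552910) = 4146552910/3 ≈ 1.3822e+9)
(m(-407, 500) - sqrt(103566 + u)/(-134287)) - 1*227624 = (-1055/500 - sqrt(103566 + 4146552910/3)/(-134287)) - 1*227624 = (-1055*1/500 - sqrt(4146863608/3)*(-1)/134287) - 227624 = (-211/100 - 2*sqrt(3110147706)/3*(-1)/134287) - 227624 = (-211/100 - (-2)*sqrt(3110147706)/402861) - 227624 = (-211/100 + 2*sqrt(3110147706)/402861) - 227624 = -22762611/100 + 2*sqrt(3110147706)/402861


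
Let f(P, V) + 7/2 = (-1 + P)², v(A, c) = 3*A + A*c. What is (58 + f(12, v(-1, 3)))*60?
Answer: 10530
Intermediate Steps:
f(P, V) = -7/2 + (-1 + P)²
(58 + f(12, v(-1, 3)))*60 = (58 + (-7/2 + (-1 + 12)²))*60 = (58 + (-7/2 + 11²))*60 = (58 + (-7/2 + 121))*60 = (58 + 235/2)*60 = (351/2)*60 = 10530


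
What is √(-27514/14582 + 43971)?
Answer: 26*√3457603639/7291 ≈ 209.69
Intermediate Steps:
√(-27514/14582 + 43971) = √(-27514*1/14582 + 43971) = √(-13757/7291 + 43971) = √(320578804/7291) = 26*√3457603639/7291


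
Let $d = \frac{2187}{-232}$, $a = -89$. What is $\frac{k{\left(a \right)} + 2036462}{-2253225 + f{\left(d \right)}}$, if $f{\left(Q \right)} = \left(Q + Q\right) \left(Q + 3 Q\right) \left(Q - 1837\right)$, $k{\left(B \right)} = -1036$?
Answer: $- \frac{3177088301696}{5565935103099} \approx -0.57081$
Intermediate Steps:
$d = - \frac{2187}{232}$ ($d = 2187 \left(- \frac{1}{232}\right) = - \frac{2187}{232} \approx -9.4267$)
$f{\left(Q \right)} = 8 Q^{2} \left(-1837 + Q\right)$ ($f{\left(Q \right)} = 2 Q 4 Q \left(-1837 + Q\right) = 8 Q^{2} \left(-1837 + Q\right)$)
$\frac{k{\left(a \right)} + 2036462}{-2253225 + f{\left(d \right)}} = \frac{-1036 + 2036462}{-2253225 + 8 \left(- \frac{2187}{232}\right)^{2} \left(-1837 - \frac{2187}{232}\right)} = \frac{2035426}{-2253225 + 8 \cdot \frac{4782969}{53824} \left(- \frac{428371}{232}\right)} = \frac{2035426}{-2253225 - \frac{2048885213499}{1560896}} = \frac{2035426}{- \frac{5565935103099}{1560896}} = 2035426 \left(- \frac{1560896}{5565935103099}\right) = - \frac{3177088301696}{5565935103099}$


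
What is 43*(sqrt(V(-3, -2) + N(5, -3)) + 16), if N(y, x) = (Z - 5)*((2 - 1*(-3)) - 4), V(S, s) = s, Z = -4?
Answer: 688 + 43*I*sqrt(11) ≈ 688.0 + 142.61*I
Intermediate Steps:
N(y, x) = -9 (N(y, x) = (-4 - 5)*((2 - 1*(-3)) - 4) = -9*((2 + 3) - 4) = -9*(5 - 4) = -9*1 = -9)
43*(sqrt(V(-3, -2) + N(5, -3)) + 16) = 43*(sqrt(-2 - 9) + 16) = 43*(sqrt(-11) + 16) = 43*(I*sqrt(11) + 16) = 43*(16 + I*sqrt(11)) = 688 + 43*I*sqrt(11)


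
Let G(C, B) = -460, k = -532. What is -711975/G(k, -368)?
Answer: 142395/92 ≈ 1547.8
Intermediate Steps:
-711975/G(k, -368) = -711975/(-460) = -711975*(-1/460) = 142395/92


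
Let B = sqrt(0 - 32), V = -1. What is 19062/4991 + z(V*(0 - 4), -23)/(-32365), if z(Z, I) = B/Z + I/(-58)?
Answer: 35782499747/9368955470 - I*sqrt(2)/32365 ≈ 3.8193 - 4.3696e-5*I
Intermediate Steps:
B = 4*I*sqrt(2) (B = sqrt(-32) = 4*I*sqrt(2) ≈ 5.6569*I)
z(Z, I) = -I/58 + 4*I*sqrt(2)/Z (z(Z, I) = (4*I*sqrt(2))/Z + I/(-58) = 4*I*sqrt(2)/Z + I*(-1/58) = 4*I*sqrt(2)/Z - I/58 = -I/58 + 4*I*sqrt(2)/Z)
19062/4991 + z(V*(0 - 4), -23)/(-32365) = 19062/4991 + (-1/58*(-23) + 4*I*sqrt(2)/((-(0 - 4))))/(-32365) = 19062*(1/4991) + (23/58 + 4*I*sqrt(2)/((-1*(-4))))*(-1/32365) = 19062/4991 + (23/58 + 4*I*sqrt(2)/4)*(-1/32365) = 19062/4991 + (23/58 + 4*I*sqrt(2)*(1/4))*(-1/32365) = 19062/4991 + (23/58 + I*sqrt(2))*(-1/32365) = 19062/4991 + (-23/1877170 - I*sqrt(2)/32365) = 35782499747/9368955470 - I*sqrt(2)/32365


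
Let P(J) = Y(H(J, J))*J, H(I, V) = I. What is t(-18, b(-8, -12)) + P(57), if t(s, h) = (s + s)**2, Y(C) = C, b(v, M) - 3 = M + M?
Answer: 4545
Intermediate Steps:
b(v, M) = 3 + 2*M (b(v, M) = 3 + (M + M) = 3 + 2*M)
t(s, h) = 4*s**2 (t(s, h) = (2*s)**2 = 4*s**2)
P(J) = J**2 (P(J) = J*J = J**2)
t(-18, b(-8, -12)) + P(57) = 4*(-18)**2 + 57**2 = 4*324 + 3249 = 1296 + 3249 = 4545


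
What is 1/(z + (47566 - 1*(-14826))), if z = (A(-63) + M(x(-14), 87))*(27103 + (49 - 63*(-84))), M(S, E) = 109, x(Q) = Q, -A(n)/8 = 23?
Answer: -1/2370908 ≈ -4.2178e-7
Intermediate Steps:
A(n) = -184 (A(n) = -8*23 = -184)
z = -2433300 (z = (-184 + 109)*(27103 + (49 - 63*(-84))) = -75*(27103 + (49 + 5292)) = -75*(27103 + 5341) = -75*32444 = -2433300)
1/(z + (47566 - 1*(-14826))) = 1/(-2433300 + (47566 - 1*(-14826))) = 1/(-2433300 + (47566 + 14826)) = 1/(-2433300 + 62392) = 1/(-2370908) = -1/2370908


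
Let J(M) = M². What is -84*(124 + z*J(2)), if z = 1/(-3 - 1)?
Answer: -10332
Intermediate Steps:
z = -¼ (z = 1/(-4) = -¼ ≈ -0.25000)
-84*(124 + z*J(2)) = -84*(124 - ¼*2²) = -84*(124 - ¼*4) = -84*(124 - 1) = -84*123 = -10332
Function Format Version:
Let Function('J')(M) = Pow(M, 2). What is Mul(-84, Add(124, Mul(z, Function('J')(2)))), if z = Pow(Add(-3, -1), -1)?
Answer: -10332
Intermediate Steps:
z = Rational(-1, 4) (z = Pow(-4, -1) = Rational(-1, 4) ≈ -0.25000)
Mul(-84, Add(124, Mul(z, Function('J')(2)))) = Mul(-84, Add(124, Mul(Rational(-1, 4), Pow(2, 2)))) = Mul(-84, Add(124, Mul(Rational(-1, 4), 4))) = Mul(-84, Add(124, -1)) = Mul(-84, 123) = -10332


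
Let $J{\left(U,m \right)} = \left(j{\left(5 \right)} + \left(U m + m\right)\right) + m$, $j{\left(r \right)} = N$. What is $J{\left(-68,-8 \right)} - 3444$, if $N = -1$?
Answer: $-2917$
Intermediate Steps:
$j{\left(r \right)} = -1$
$J{\left(U,m \right)} = -1 + 2 m + U m$ ($J{\left(U,m \right)} = \left(-1 + \left(U m + m\right)\right) + m = \left(-1 + \left(m + U m\right)\right) + m = \left(-1 + m + U m\right) + m = -1 + 2 m + U m$)
$J{\left(-68,-8 \right)} - 3444 = \left(-1 + 2 \left(-8\right) - -544\right) - 3444 = \left(-1 - 16 + 544\right) - 3444 = 527 - 3444 = -2917$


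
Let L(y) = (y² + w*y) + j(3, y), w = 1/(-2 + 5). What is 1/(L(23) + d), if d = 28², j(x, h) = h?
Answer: 3/4031 ≈ 0.00074423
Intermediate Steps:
w = ⅓ (w = 1/3 = ⅓ ≈ 0.33333)
d = 784
L(y) = y² + 4*y/3 (L(y) = (y² + y/3) + y = y² + 4*y/3)
1/(L(23) + d) = 1/((⅓)*23*(4 + 3*23) + 784) = 1/((⅓)*23*(4 + 69) + 784) = 1/((⅓)*23*73 + 784) = 1/(1679/3 + 784) = 1/(4031/3) = 3/4031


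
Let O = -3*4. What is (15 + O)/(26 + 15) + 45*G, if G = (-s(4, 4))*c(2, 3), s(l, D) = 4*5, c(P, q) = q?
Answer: -110697/41 ≈ -2699.9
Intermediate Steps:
O = -12
s(l, D) = 20
G = -60 (G = -1*20*3 = -20*3 = -60)
(15 + O)/(26 + 15) + 45*G = (15 - 12)/(26 + 15) + 45*(-60) = 3/41 - 2700 = -110697/41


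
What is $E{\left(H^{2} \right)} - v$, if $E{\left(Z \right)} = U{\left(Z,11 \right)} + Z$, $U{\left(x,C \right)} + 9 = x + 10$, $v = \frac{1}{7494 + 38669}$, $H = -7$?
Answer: $\frac{4570136}{46163} \approx 99.0$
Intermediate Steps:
$v = \frac{1}{46163} \approx 2.1662 \cdot 10^{-5}$
$U{\left(x,C \right)} = 1 + x$ ($U{\left(x,C \right)} = -9 + \left(x + 10\right) = -9 + \left(10 + x\right) = 1 + x$)
$E{\left(Z \right)} = 1 + 2 Z$ ($E{\left(Z \right)} = \left(1 + Z\right) + Z = 1 + 2 Z$)
$E{\left(H^{2} \right)} - v = \left(1 + 2 \left(-7\right)^{2}\right) - \frac{1}{46163} = \left(1 + 2 \cdot 49\right) - \frac{1}{46163} = \left(1 + 98\right) - \frac{1}{46163} = 99 - \frac{1}{46163} = \frac{4570136}{46163}$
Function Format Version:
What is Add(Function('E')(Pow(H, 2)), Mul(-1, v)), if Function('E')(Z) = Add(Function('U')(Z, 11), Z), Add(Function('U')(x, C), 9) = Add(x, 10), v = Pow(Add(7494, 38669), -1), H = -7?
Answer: Rational(4570136, 46163) ≈ 99.000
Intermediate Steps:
v = Rational(1, 46163) (v = Pow(46163, -1) = Rational(1, 46163) ≈ 2.1662e-5)
Function('U')(x, C) = Add(1, x) (Function('U')(x, C) = Add(-9, Add(x, 10)) = Add(-9, Add(10, x)) = Add(1, x))
Function('E')(Z) = Add(1, Mul(2, Z)) (Function('E')(Z) = Add(Add(1, Z), Z) = Add(1, Mul(2, Z)))
Add(Function('E')(Pow(H, 2)), Mul(-1, v)) = Add(Add(1, Mul(2, Pow(-7, 2))), Mul(-1, Rational(1, 46163))) = Add(Add(1, Mul(2, 49)), Rational(-1, 46163)) = Add(Add(1, 98), Rational(-1, 46163)) = Add(99, Rational(-1, 46163)) = Rational(4570136, 46163)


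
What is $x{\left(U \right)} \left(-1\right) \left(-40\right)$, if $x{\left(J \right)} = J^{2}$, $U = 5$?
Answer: $1000$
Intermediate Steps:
$x{\left(U \right)} \left(-1\right) \left(-40\right) = 5^{2} \left(-1\right) \left(-40\right) = 25 \left(-1\right) \left(-40\right) = \left(-25\right) \left(-40\right) = 1000$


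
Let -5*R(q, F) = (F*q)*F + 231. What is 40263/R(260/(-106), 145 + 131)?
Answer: 3556565/3296879 ≈ 1.0788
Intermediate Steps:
R(q, F) = -231/5 - q*F**2/5 (R(q, F) = -((F*q)*F + 231)/5 = -(q*F**2 + 231)/5 = -(231 + q*F**2)/5 = -231/5 - q*F**2/5)
40263/R(260/(-106), 145 + 131) = 40263/(-231/5 - 260/(-106)*(145 + 131)**2/5) = 40263/(-231/5 - 1/5*260*(-1/106)*276**2) = 40263/(-231/5 - 1/5*(-130/53)*76176) = 40263/(-231/5 + 1980576/53) = 40263/(9890637/265) = 40263*(265/9890637) = 3556565/3296879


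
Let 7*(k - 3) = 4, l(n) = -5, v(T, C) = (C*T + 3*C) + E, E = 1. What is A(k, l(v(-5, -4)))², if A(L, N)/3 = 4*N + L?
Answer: 119025/49 ≈ 2429.1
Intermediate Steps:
v(T, C) = 1 + 3*C + C*T (v(T, C) = (C*T + 3*C) + 1 = (3*C + C*T) + 1 = 1 + 3*C + C*T)
k = 25/7 (k = 3 + (⅐)*4 = 3 + 4/7 = 25/7 ≈ 3.5714)
A(L, N) = 3*L + 12*N (A(L, N) = 3*(4*N + L) = 3*(L + 4*N) = 3*L + 12*N)
A(k, l(v(-5, -4)))² = (3*(25/7) + 12*(-5))² = (75/7 - 60)² = (-345/7)² = 119025/49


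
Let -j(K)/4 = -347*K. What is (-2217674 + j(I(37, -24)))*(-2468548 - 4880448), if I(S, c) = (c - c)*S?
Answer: 16297677355304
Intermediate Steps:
I(S, c) = 0 (I(S, c) = 0*S = 0)
j(K) = 1388*K (j(K) = -(-1388)*K = 1388*K)
(-2217674 + j(I(37, -24)))*(-2468548 - 4880448) = (-2217674 + 1388*0)*(-2468548 - 4880448) = (-2217674 + 0)*(-7348996) = -2217674*(-7348996) = 16297677355304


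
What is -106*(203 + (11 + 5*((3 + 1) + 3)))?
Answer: -26394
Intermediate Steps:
-106*(203 + (11 + 5*((3 + 1) + 3))) = -106*(203 + (11 + 5*(4 + 3))) = -106*(203 + (11 + 5*7)) = -106*(203 + (11 + 35)) = -106*(203 + 46) = -106*249 = -26394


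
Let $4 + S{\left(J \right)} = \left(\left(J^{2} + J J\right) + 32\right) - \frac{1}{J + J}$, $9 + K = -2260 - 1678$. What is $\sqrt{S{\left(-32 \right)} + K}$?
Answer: $\frac{i \sqrt{119743}}{8} \approx 43.255 i$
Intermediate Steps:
$K = -3947$ ($K = -9 - 3938 = -3947$)
$S{\left(J \right)} = 28 + 2 J^{2} - \frac{1}{2 J}$ ($S{\left(J \right)} = -4 - \left(-32 + \frac{1}{J + J} - J^{2} - J J\right) = -4 - \left(-32 + \frac{1}{2 J} - 2 J^{2}\right) = -4 + \left(32 + 2 J^{2} - \frac{1}{2 J}\right) = 28 + 2 J^{2} - \frac{1}{2 J}$)
$\sqrt{S{\left(-32 \right)} + K} = \sqrt{\left(28 + 2 \left(-32\right)^{2} - \frac{1}{2 \left(-32\right)}\right) - 3947} = \sqrt{\left(28 + 2 \cdot 1024 - - \frac{1}{64}\right) - 3947} = \sqrt{\left(28 + 2048 + \frac{1}{64}\right) - 3947} = \sqrt{\frac{132865}{64} - 3947} = \sqrt{- \frac{119743}{64}} = \frac{i \sqrt{119743}}{8}$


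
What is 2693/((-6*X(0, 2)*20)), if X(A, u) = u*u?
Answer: -2693/480 ≈ -5.6104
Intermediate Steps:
X(A, u) = u**2
2693/((-6*X(0, 2)*20)) = 2693/((-6*2**2*20)) = 2693/((-6*4*20)) = 2693/((-24*20)) = 2693/(-480) = 2693*(-1/480) = -2693/480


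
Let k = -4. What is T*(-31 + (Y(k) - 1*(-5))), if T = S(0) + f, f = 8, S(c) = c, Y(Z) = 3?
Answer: -184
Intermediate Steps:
T = 8 (T = 0 + 8 = 8)
T*(-31 + (Y(k) - 1*(-5))) = 8*(-31 + (3 - 1*(-5))) = 8*(-31 + (3 + 5)) = 8*(-31 + 8) = 8*(-23) = -184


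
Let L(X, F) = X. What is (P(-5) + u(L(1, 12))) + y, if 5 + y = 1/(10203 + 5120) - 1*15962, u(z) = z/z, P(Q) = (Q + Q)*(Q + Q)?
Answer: -243114717/15323 ≈ -15866.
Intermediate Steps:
P(Q) = 4*Q**2 (P(Q) = (2*Q)*(2*Q) = 4*Q**2)
u(z) = 1
y = -244662340/15323 (y = -5 + (1/(10203 + 5120) - 1*15962) = -5 + (1/15323 - 15962) = -5 - 244585725/15323 = -244662340/15323 ≈ -15967.)
(P(-5) + u(L(1, 12))) + y = (4*(-5)**2 + 1) - 244662340/15323 = (4*25 + 1) - 244662340/15323 = (100 + 1) - 244662340/15323 = 101 - 244662340/15323 = -243114717/15323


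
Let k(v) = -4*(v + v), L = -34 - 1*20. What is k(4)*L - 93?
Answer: 1635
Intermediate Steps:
L = -54 (L = -34 - 20 = -54)
k(v) = -8*v
k(4)*L - 93 = -8*4*(-54) - 93 = -32*(-54) - 93 = 1728 - 93 = 1635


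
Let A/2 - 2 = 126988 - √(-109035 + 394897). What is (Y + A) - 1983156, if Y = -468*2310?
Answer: -2810256 - 2*√285862 ≈ -2.8113e+6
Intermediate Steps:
Y = -1081080
A = 253980 - 2*√285862 (A = 4 + 2*(126988 - √(-109035 + 394897)) = 4 + 2*(126988 - √285862) = 4 + (253976 - 2*√285862) = 253980 - 2*√285862 ≈ 2.5291e+5)
(Y + A) - 1983156 = (-1081080 + (253980 - 2*√285862)) - 1983156 = (-827100 - 2*√285862) - 1983156 = -2810256 - 2*√285862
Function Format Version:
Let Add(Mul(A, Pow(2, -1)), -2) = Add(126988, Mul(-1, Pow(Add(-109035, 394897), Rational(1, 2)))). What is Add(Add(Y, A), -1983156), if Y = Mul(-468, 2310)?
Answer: Add(-2810256, Mul(-2, Pow(285862, Rational(1, 2)))) ≈ -2.8113e+6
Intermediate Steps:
Y = -1081080
A = Add(253980, Mul(-2, Pow(285862, Rational(1, 2)))) (A = Add(4, Mul(2, Add(126988, Mul(-1, Pow(Add(-109035, 394897), Rational(1, 2)))))) = Add(4, Mul(2, Add(126988, Mul(-1, Pow(285862, Rational(1, 2)))))) = Add(4, Add(253976, Mul(-2, Pow(285862, Rational(1, 2))))) = Add(253980, Mul(-2, Pow(285862, Rational(1, 2)))) ≈ 2.5291e+5)
Add(Add(Y, A), -1983156) = Add(Add(-1081080, Add(253980, Mul(-2, Pow(285862, Rational(1, 2))))), -1983156) = Add(Add(-827100, Mul(-2, Pow(285862, Rational(1, 2)))), -1983156) = Add(-2810256, Mul(-2, Pow(285862, Rational(1, 2))))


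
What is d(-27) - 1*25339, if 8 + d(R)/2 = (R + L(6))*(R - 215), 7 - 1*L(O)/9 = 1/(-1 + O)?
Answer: -209539/5 ≈ -41908.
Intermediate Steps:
L(O) = 63 - 9/(-1 + O)
d(R) = -16 + 2*(-215 + R)*(306/5 + R) (d(R) = -16 + 2*((R + 9*(-8 + 7*6)/(-1 + 6))*(R - 215)) = -16 + 2*((R + 9*(-8 + 42)/5)*(-215 + R)) = -16 + 2*((R + 9*(⅕)*34)*(-215 + R)) = -16 + 2*((R + 306/5)*(-215 + R)) = -16 + 2*((306/5 + R)*(-215 + R)) = -16 + 2*((-215 + R)*(306/5 + R)) = -16 + 2*(-215 + R)*(306/5 + R))
d(-27) - 1*25339 = (-26332 + 2*(-27)² - 1538/5*(-27)) - 1*25339 = (-26332 + 2*729 + 41526/5) - 25339 = (-26332 + 1458 + 41526/5) - 25339 = -82844/5 - 25339 = -209539/5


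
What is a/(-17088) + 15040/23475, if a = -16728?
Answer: 5414111/3342840 ≈ 1.6196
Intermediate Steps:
a/(-17088) + 15040/23475 = -16728/(-17088) + 15040/23475 = -16728*(-1/17088) + 15040*(1/23475) = 697/712 + 3008/4695 = 5414111/3342840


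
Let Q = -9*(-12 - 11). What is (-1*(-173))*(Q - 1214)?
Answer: -174211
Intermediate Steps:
Q = 207 (Q = -9*(-23) = 207)
(-1*(-173))*(Q - 1214) = (-1*(-173))*(207 - 1214) = 173*(-1007) = -174211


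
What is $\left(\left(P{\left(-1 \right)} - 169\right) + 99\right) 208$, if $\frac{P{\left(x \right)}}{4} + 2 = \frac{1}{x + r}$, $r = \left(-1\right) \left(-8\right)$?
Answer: $- \frac{112736}{7} \approx -16105.0$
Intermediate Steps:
$r = 8$
$P{\left(x \right)} = -8 + \frac{4}{8 + x}$ ($P{\left(x \right)} = -8 + \frac{4}{x + 8} = -8 + \frac{4}{8 + x}$)
$\left(\left(P{\left(-1 \right)} - 169\right) + 99\right) 208 = \left(\left(\frac{4 \left(-15 - -2\right)}{8 - 1} - 169\right) + 99\right) 208 = \left(\left(\frac{4 \left(-15 + 2\right)}{7} - 169\right) + 99\right) 208 = \left(\left(4 \cdot \frac{1}{7} \left(-13\right) - 169\right) + 99\right) 208 = \left(\left(- \frac{52}{7} - 169\right) + 99\right) 208 = \left(- \frac{1235}{7} + 99\right) 208 = \left(- \frac{542}{7}\right) 208 = - \frac{112736}{7}$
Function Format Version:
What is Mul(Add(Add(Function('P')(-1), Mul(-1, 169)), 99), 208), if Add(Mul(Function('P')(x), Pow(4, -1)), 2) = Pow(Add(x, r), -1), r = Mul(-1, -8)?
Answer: Rational(-112736, 7) ≈ -16105.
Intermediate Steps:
r = 8
Function('P')(x) = Add(-8, Mul(4, Pow(Add(8, x), -1))) (Function('P')(x) = Add(-8, Mul(4, Pow(Add(x, 8), -1))) = Add(-8, Mul(4, Pow(Add(8, x), -1))))
Mul(Add(Add(Function('P')(-1), Mul(-1, 169)), 99), 208) = Mul(Add(Add(Mul(4, Pow(Add(8, -1), -1), Add(-15, Mul(-2, -1))), Mul(-1, 169)), 99), 208) = Mul(Add(Add(Mul(4, Pow(7, -1), Add(-15, 2)), -169), 99), 208) = Mul(Add(Add(Mul(4, Rational(1, 7), -13), -169), 99), 208) = Mul(Add(Add(Rational(-52, 7), -169), 99), 208) = Mul(Add(Rational(-1235, 7), 99), 208) = Mul(Rational(-542, 7), 208) = Rational(-112736, 7)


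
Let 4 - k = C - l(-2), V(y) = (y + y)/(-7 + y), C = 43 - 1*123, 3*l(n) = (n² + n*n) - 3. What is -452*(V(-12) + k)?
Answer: -2239660/57 ≈ -39292.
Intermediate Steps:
l(n) = -1 + 2*n²/3 (l(n) = ((n² + n*n) - 3)/3 = ((n² + n²) - 3)/3 = (2*n² - 3)/3 = (-3 + 2*n²)/3 = -1 + 2*n²/3)
C = -80 (C = 43 - 123 = -80)
V(y) = 2*y/(-7 + y) (V(y) = (2*y)/(-7 + y) = 2*y/(-7 + y))
k = 257/3 (k = 4 - (-80 - (-1 + (⅔)*(-2)²)) = 4 - (-80 - (-1 + (⅔)*4)) = 4 - (-80 - (-1 + 8/3)) = 4 - (-80 - 1*5/3) = 4 - (-80 - 5/3) = 4 - 1*(-245/3) = 4 + 245/3 = 257/3 ≈ 85.667)
-452*(V(-12) + k) = -452*(2*(-12)/(-7 - 12) + 257/3) = -452*(2*(-12)/(-19) + 257/3) = -452*(2*(-12)*(-1/19) + 257/3) = -452*(24/19 + 257/3) = -452*4955/57 = -2239660/57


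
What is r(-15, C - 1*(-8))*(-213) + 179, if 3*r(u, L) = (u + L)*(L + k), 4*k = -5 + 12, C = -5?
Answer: 4226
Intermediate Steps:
k = 7/4 (k = (-5 + 12)/4 = (1/4)*7 = 7/4 ≈ 1.7500)
r(u, L) = (7/4 + L)*(L + u)/3 (r(u, L) = ((u + L)*(L + 7/4))/3 = ((L + u)*(7/4 + L))/3 = ((7/4 + L)*(L + u))/3 = (7/4 + L)*(L + u)/3)
r(-15, C - 1*(-8))*(-213) + 179 = ((-5 - 1*(-8))**2/3 + 7*(-5 - 1*(-8))/12 + (7/12)*(-15) + (1/3)*(-5 - 1*(-8))*(-15))*(-213) + 179 = ((-5 + 8)**2/3 + 7*(-5 + 8)/12 - 35/4 + (1/3)*(-5 + 8)*(-15))*(-213) + 179 = ((1/3)*3**2 + (7/12)*3 - 35/4 + (1/3)*3*(-15))*(-213) + 179 = ((1/3)*9 + 7/4 - 35/4 - 15)*(-213) + 179 = (3 + 7/4 - 35/4 - 15)*(-213) + 179 = -19*(-213) + 179 = 4047 + 179 = 4226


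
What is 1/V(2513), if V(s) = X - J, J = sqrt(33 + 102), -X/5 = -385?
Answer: 385/741098 + 3*sqrt(15)/3705490 ≈ 0.00052263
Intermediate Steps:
X = 1925 (X = -5*(-385) = 1925)
J = 3*sqrt(15) (J = sqrt(135) = 3*sqrt(15) ≈ 11.619)
V(s) = 1925 - 3*sqrt(15)
1/V(2513) = 1/(1925 - 3*sqrt(15))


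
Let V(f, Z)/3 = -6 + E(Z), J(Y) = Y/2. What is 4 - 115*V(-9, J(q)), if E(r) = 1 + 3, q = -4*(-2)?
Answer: 694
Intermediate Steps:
q = 8
J(Y) = Y/2 (J(Y) = Y*(1/2) = Y/2)
E(r) = 4
V(f, Z) = -6 (V(f, Z) = 3*(-6 + 4) = 3*(-2) = -6)
4 - 115*V(-9, J(q)) = 4 - 115*(-6) = 4 + 690 = 694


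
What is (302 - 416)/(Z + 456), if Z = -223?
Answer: -114/233 ≈ -0.48927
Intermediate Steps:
(302 - 416)/(Z + 456) = (302 - 416)/(-223 + 456) = -114/233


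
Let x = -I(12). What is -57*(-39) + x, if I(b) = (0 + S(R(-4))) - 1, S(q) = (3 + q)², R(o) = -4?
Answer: 2223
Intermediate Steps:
I(b) = 0 (I(b) = (0 + (3 - 4)²) - 1 = (0 + (-1)²) - 1 = (0 + 1) - 1 = 1 - 1 = 0)
x = 0 (x = -1*0 = 0)
-57*(-39) + x = -57*(-39) + 0 = 2223 + 0 = 2223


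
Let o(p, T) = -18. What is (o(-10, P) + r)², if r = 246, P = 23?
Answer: 51984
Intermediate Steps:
(o(-10, P) + r)² = (-18 + 246)² = 228² = 51984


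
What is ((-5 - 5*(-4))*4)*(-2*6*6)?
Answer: -4320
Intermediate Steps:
((-5 - 5*(-4))*4)*(-2*6*6) = ((-5 + 20)*4)*(-12*6) = (15*4)*(-72) = 60*(-72) = -4320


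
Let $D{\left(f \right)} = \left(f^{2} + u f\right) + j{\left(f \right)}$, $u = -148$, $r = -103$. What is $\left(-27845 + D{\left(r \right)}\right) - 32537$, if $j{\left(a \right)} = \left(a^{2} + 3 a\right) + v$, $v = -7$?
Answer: $-24236$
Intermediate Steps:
$j{\left(a \right)} = -7 + a^{2} + 3 a$ ($j{\left(a \right)} = \left(a^{2} + 3 a\right) - 7 = -7 + a^{2} + 3 a$)
$D{\left(f \right)} = -7 - 145 f + 2 f^{2}$ ($D{\left(f \right)} = \left(f^{2} - 148 f\right) + \left(-7 + f^{2} + 3 f\right) = -7 - 145 f + 2 f^{2}$)
$\left(-27845 + D{\left(r \right)}\right) - 32537 = \left(-27845 - \left(-14928 - 21218\right)\right) - 32537 = \left(-27845 + \left(-7 + 14935 + 2 \cdot 10609\right)\right) - 32537 = \left(-27845 + \left(-7 + 14935 + 21218\right)\right) - 32537 = \left(-27845 + 36146\right) - 32537 = 8301 - 32537 = -24236$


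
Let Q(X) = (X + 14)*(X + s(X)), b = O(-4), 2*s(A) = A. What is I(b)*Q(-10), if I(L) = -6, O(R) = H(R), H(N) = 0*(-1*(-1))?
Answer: 360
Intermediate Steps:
s(A) = A/2
H(N) = 0 (H(N) = 0*1 = 0)
O(R) = 0
b = 0
Q(X) = 3*X*(14 + X)/2 (Q(X) = (X + 14)*(X + X/2) = (14 + X)*(3*X/2) = 3*X*(14 + X)/2)
I(b)*Q(-10) = -9*(-10)*(14 - 10) = -9*(-10)*4 = -6*(-60) = 360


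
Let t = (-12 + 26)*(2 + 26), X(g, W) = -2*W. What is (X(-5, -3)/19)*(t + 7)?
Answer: 126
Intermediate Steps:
t = 392 (t = 14*28 = 392)
(X(-5, -3)/19)*(t + 7) = (-2*(-3)/19)*(392 + 7) = (6*(1/19))*399 = (6/19)*399 = 126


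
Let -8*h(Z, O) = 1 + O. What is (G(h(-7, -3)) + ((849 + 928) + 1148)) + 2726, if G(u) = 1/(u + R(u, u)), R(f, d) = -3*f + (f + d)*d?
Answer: 16945/3 ≈ 5648.3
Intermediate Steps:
h(Z, O) = -⅛ - O/8 (h(Z, O) = -(1 + O)/8 = -⅛ - O/8)
R(f, d) = -3*f + d*(d + f) (R(f, d) = -3*f + (d + f)*d = -3*f + d*(d + f))
G(u) = 1/(-2*u + 2*u²) (G(u) = 1/(u + (u² - 3*u + u*u)) = 1/(u + (u² - 3*u + u²)) = 1/(u + (-3*u + 2*u²)) = 1/(-2*u + 2*u²))
(G(h(-7, -3)) + ((849 + 928) + 1148)) + 2726 = (1/(2*(-⅛ - ⅛*(-3))*(-1 + (-⅛ - ⅛*(-3)))) + ((849 + 928) + 1148)) + 2726 = (1/(2*(-⅛ + 3/8)*(-1 + (-⅛ + 3/8))) + (1777 + 1148)) + 2726 = (1/(2*(¼)*(-1 + ¼)) + 2925) + 2726 = ((½)*4/(-¾) + 2925) + 2726 = ((½)*4*(-4/3) + 2925) + 2726 = (-8/3 + 2925) + 2726 = 8767/3 + 2726 = 16945/3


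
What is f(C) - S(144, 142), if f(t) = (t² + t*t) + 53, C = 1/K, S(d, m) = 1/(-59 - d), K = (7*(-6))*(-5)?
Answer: 33894029/639450 ≈ 53.005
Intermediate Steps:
K = 210 (K = -42*(-5) = 210)
C = 1/210 ≈ 0.0047619
f(t) = 53 + 2*t² (f(t) = (t² + t²) + 53 = 2*t² + 53 = 53 + 2*t²)
f(C) - S(144, 142) = (53 + 2*(1/210)²) - (-1)/(59 + 144) = (53 + 2*(1/44100)) - (-1)/203 = (53 + 1/22050) - (-1)/203 = 1168651/22050 - 1*(-1/203) = 1168651/22050 + 1/203 = 33894029/639450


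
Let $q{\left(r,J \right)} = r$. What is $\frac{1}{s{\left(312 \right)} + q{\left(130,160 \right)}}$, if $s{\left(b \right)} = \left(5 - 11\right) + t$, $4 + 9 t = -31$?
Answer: $\frac{9}{1081} \approx 0.0083256$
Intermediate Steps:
$t = - \frac{35}{9}$ ($t = - \frac{4}{9} + \frac{1}{9} \left(-31\right) = - \frac{4}{9} - \frac{31}{9} = - \frac{35}{9} \approx -3.8889$)
$s{\left(b \right)} = - \frac{89}{9}$ ($s{\left(b \right)} = \left(5 - 11\right) - \frac{35}{9} = -6 - \frac{35}{9} = - \frac{89}{9}$)
$\frac{1}{s{\left(312 \right)} + q{\left(130,160 \right)}} = \frac{1}{- \frac{89}{9} + 130} = \frac{1}{\frac{1081}{9}} = \frac{9}{1081}$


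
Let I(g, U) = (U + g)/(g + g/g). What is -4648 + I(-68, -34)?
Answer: -311314/67 ≈ -4646.5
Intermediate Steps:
I(g, U) = (U + g)/(1 + g) (I(g, U) = (U + g)/(g + 1) = (U + g)/(1 + g))
-4648 + I(-68, -34) = -4648 + (-34 - 68)/(1 - 68) = -4648 - 102/(-67) = -4648 - 1/67*(-102) = -4648 + 102/67 = -311314/67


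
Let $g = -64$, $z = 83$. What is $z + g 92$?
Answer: $-5805$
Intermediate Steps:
$z + g 92 = 83 - 5888 = -5805$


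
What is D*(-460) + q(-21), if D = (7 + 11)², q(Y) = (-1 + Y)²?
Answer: -148556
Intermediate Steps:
D = 324 (D = 18² = 324)
D*(-460) + q(-21) = 324*(-460) + (-1 - 21)² = -149040 + (-22)² = -149040 + 484 = -148556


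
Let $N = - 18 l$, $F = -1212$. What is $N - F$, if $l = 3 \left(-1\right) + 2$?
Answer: $1230$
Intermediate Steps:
$l = -1$ ($l = -3 + 2 = -1$)
$N = 18$ ($N = \left(-18\right) \left(-1\right) = 18$)
$N - F = 18 - -1212 = 18 + 1212 = 1230$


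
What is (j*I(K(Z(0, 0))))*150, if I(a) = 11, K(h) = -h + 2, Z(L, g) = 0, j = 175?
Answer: 288750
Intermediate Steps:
K(h) = 2 - h
(j*I(K(Z(0, 0))))*150 = (175*11)*150 = 1925*150 = 288750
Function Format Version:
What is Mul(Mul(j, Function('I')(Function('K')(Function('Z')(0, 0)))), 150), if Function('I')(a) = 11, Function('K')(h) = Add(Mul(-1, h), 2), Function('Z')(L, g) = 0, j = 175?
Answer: 288750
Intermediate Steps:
Function('K')(h) = Add(2, Mul(-1, h))
Mul(Mul(j, Function('I')(Function('K')(Function('Z')(0, 0)))), 150) = Mul(Mul(175, 11), 150) = Mul(1925, 150) = 288750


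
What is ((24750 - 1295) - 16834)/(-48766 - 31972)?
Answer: -6621/80738 ≈ -0.082006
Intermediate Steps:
((24750 - 1295) - 16834)/(-48766 - 31972) = (23455 - 16834)/(-80738) = 6621*(-1/80738) = -6621/80738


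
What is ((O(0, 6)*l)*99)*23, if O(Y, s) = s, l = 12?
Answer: 163944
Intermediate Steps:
((O(0, 6)*l)*99)*23 = ((6*12)*99)*23 = (72*99)*23 = 7128*23 = 163944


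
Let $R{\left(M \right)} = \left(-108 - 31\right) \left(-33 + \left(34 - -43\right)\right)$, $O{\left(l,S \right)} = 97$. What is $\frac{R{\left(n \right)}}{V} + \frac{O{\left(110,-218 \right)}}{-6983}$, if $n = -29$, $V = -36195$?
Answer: $\frac{39197113}{252749685} \approx 0.15508$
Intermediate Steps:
$R{\left(M \right)} = -6116$ ($R{\left(M \right)} = - 139 \left(-33 + \left(34 + 43\right)\right) = - 139 \left(-33 + 77\right) = \left(-139\right) 44 = -6116$)
$\frac{R{\left(n \right)}}{V} + \frac{O{\left(110,-218 \right)}}{-6983} = - \frac{6116}{-36195} + \frac{97}{-6983} = \left(-6116\right) \left(- \frac{1}{36195}\right) + 97 \left(- \frac{1}{6983}\right) = \frac{6116}{36195} - \frac{97}{6983} = \frac{39197113}{252749685}$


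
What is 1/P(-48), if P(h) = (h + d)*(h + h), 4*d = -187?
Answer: 1/9096 ≈ 0.00010994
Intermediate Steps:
d = -187/4 (d = (1/4)*(-187) = -187/4 ≈ -46.750)
P(h) = 2*h*(-187/4 + h) (P(h) = (h - 187/4)*(h + h) = (-187/4 + h)*(2*h) = 2*h*(-187/4 + h))
1/P(-48) = 1/((1/2)*(-48)*(-187 + 4*(-48))) = 1/((1/2)*(-48)*(-187 - 192)) = 1/((1/2)*(-48)*(-379)) = 1/9096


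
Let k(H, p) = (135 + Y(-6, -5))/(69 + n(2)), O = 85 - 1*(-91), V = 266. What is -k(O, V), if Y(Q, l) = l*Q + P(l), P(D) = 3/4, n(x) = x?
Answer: -663/284 ≈ -2.3345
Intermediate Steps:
P(D) = ¾ (P(D) = 3*(¼) = ¾)
O = 176 (O = 85 + 91 = 176)
Y(Q, l) = ¾ + Q*l (Y(Q, l) = l*Q + ¾ = Q*l + ¾ = ¾ + Q*l)
k(H, p) = 663/284 (k(H, p) = (135 + (¾ - 6*(-5)))/(69 + 2) = (135 + (¾ + 30))/71 = (135 + 123/4)*(1/71) = (663/4)*(1/71) = 663/284)
-k(O, V) = -1*663/284 = -663/284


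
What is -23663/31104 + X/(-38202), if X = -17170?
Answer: -61653041/198039168 ≈ -0.31132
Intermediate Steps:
-23663/31104 + X/(-38202) = -23663/31104 - 17170/(-38202) = -23663*1/31104 - 17170*(-1/38202) = -23663/31104 + 8585/19101 = -61653041/198039168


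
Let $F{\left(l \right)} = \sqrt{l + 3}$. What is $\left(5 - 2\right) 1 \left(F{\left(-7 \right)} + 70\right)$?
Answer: $210 + 6 i \approx 210.0 + 6.0 i$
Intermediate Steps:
$F{\left(l \right)} = \sqrt{3 + l}$
$\left(5 - 2\right) 1 \left(F{\left(-7 \right)} + 70\right) = \left(5 - 2\right) 1 \left(\sqrt{3 - 7} + 70\right) = 3 \cdot 1 \left(\sqrt{-4} + 70\right) = 3 \left(2 i + 70\right) = 3 \left(70 + 2 i\right) = 210 + 6 i$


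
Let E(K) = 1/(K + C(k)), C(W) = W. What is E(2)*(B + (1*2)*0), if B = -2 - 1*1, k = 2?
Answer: -3/4 ≈ -0.75000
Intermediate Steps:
E(K) = 1/(2 + K) (E(K) = 1/(K + 2) = 1/(2 + K))
B = -3 (B = -2 - 1 = -3)
E(2)*(B + (1*2)*0) = (-3 + (1*2)*0)/(2 + 2) = (-3 + 2*0)/4 = (-3 + 0)/4 = (1/4)*(-3) = -3/4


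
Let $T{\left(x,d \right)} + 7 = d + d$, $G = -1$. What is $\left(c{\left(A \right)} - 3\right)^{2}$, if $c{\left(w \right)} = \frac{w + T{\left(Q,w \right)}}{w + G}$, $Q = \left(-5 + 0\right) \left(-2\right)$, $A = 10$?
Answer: $\frac{16}{81} \approx 0.19753$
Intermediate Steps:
$Q = 10$ ($Q = \left(-5\right) \left(-2\right) = 10$)
$T{\left(x,d \right)} = -7 + 2 d$ ($T{\left(x,d \right)} = -7 + \left(d + d\right) = -7 + 2 d$)
$c{\left(w \right)} = \frac{-7 + 3 w}{-1 + w}$ ($c{\left(w \right)} = \frac{w + \left(-7 + 2 w\right)}{w - 1} = \frac{-7 + 3 w}{-1 + w}$)
$\left(c{\left(A \right)} - 3\right)^{2} = \left(\frac{-7 + 3 \cdot 10}{-1 + 10} - 3\right)^{2} = \left(\frac{-7 + 30}{9} - 3\right)^{2} = \left(\frac{1}{9} \cdot 23 - 3\right)^{2} = \left(\frac{23}{9} - 3\right)^{2} = \left(- \frac{4}{9}\right)^{2} = \frac{16}{81}$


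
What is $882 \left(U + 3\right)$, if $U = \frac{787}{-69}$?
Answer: $- \frac{170520}{23} \approx -7413.9$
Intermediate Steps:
$U = - \frac{787}{69}$ ($U = 787 \left(- \frac{1}{69}\right) = - \frac{787}{69} \approx -11.406$)
$882 \left(U + 3\right) = 882 \left(- \frac{787}{69} + 3\right) = 882 \left(- \frac{580}{69}\right) = - \frac{170520}{23}$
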